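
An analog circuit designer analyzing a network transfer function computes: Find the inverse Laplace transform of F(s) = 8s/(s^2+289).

Standard pair: s/(s^2+w^2) <-> cos(wt)*u(t)
With k=8, w=17: f(t) = 8*cos(17t)*u(t)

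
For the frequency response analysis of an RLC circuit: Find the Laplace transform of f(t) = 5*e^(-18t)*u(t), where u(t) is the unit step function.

Standard Laplace transform pair:
e^(-at)*u(t) <-> 1/(s+a)
With a = 18: L{5*e^(-18t)*u(t)} = 5/(s+18), ROC: Re(s) > -18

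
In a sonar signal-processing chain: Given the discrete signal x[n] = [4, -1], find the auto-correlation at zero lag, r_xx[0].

The auto-correlation at zero lag r_xx[0] equals the signal energy.
r_xx[0] = sum of x[n]^2 = 4^2 + (-1)^2
= 16 + 1 = 17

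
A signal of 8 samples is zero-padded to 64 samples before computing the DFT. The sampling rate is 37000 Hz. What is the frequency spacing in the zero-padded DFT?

Original DFT: N = 8, resolution = f_s/N = 37000/8 = 4625 Hz
Zero-padded DFT: N = 64, resolution = f_s/N = 37000/64 = 4625/8 Hz
Zero-padding interpolates the spectrum (finer frequency grid)
but does NOT improve the true spectral resolution (ability to resolve close frequencies).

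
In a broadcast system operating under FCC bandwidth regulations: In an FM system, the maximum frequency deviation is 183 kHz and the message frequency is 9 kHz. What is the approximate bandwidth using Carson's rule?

Carson's rule: BW = 2*(delta_f + f_m)
= 2*(183 + 9) kHz = 384 kHz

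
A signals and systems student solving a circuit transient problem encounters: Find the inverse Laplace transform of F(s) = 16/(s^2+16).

Standard pair: w/(s^2+w^2) <-> sin(wt)*u(t)
Recognize w^2 = 16, so w = 4; numerator 16 = 4*4.
f(t) = 4*sin(4t)*u(t)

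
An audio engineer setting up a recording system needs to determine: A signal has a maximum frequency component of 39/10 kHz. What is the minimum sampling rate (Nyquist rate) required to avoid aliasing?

By the Nyquist-Shannon sampling theorem,
the minimum sampling rate (Nyquist rate) must be at least 2 * f_max.
Nyquist rate = 2 * 39/10 kHz = 39/5 kHz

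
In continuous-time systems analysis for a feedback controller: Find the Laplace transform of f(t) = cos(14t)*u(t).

Standard pair: cos(wt)*u(t) <-> s/(s^2+w^2)
With w = 14: L{cos(14t)*u(t)} = s/(s^2+196)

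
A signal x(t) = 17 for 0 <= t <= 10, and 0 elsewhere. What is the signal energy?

Energy = integral of |x(t)|^2 dt over the signal duration
= 17^2 * 10 = 289 * 10 = 2890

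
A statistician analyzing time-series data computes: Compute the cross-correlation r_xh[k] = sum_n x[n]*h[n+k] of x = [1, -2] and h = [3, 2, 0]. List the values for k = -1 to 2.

Both sequences indexed from 0 and zero outside their support.
Lags with overlap: k = -1 to 2.
  r_xh[-1] = x[1]*h[0] = -6
  r_xh[0] = x[0]*h[0] + x[1]*h[1] = -1
  r_xh[1] = x[0]*h[1] + x[1]*h[2] = 2
  r_xh[2] = x[0]*h[2] = 0
r_xh = [-6, -1, 2, 0] (for k = -1, ..., 2)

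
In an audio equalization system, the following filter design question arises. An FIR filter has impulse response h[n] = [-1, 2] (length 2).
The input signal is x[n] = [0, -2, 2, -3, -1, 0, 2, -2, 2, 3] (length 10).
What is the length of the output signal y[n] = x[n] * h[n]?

For linear convolution, the output length is:
len(y) = len(x) + len(h) - 1 = 10 + 2 - 1 = 11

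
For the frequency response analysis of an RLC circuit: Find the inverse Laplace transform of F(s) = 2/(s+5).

Standard pair: k/(s+a) <-> k*e^(-at)*u(t)
With k=2, a=5: f(t) = 2*e^(-5t)*u(t)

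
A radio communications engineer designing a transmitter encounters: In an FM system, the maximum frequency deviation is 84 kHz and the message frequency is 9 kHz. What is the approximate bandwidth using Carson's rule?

Carson's rule: BW = 2*(delta_f + f_m)
= 2*(84 + 9) kHz = 186 kHz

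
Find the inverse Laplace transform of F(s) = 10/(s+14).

Standard pair: k/(s+a) <-> k*e^(-at)*u(t)
With k=10, a=14: f(t) = 10*e^(-14t)*u(t)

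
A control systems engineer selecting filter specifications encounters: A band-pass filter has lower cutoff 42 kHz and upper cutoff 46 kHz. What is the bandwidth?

Bandwidth = f_high - f_low
= 46 kHz - 42 kHz = 4 kHz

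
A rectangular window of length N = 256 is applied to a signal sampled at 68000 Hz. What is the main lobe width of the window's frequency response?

For a rectangular window of length N,
the main lobe width in frequency is 2*f_s/N.
= 2*68000/256 = 2125/4 Hz
This determines the minimum frequency separation for resolving two sinusoids.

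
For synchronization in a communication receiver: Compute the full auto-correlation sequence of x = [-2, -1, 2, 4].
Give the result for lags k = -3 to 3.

r_xx[k] = sum_m x[m]*x[m+k], indexed from 0, for k = -3 to 3:
  r_xx[-3] = x[3]*x[0] = -8
  r_xx[-2] = x[2]*x[0] + x[3]*x[1] = -8
  r_xx[-1] = x[1]*x[0] + x[2]*x[1] + x[3]*x[2] = 8
  r_xx[0] = x[0]*x[0] + x[1]*x[1] + x[2]*x[2] + x[3]*x[3] = 25
  r_xx[1] = x[0]*x[1] + x[1]*x[2] + x[2]*x[3] = 8
  r_xx[2] = x[0]*x[2] + x[1]*x[3] = -8
  r_xx[3] = x[0]*x[3] = -8
r_xx = [-8, -8, 8, 25, 8, -8, -8]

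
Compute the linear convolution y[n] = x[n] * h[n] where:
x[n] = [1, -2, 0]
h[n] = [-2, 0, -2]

y[n] = sum_k x[k]*h[n-k]. Output length = len(x) + len(h) - 1 = 3 + 3 - 1 = 5.
y[0] = 1*-2 = -2
y[1] = -2*-2 + 1*0 = 4
y[2] = 0*-2 + -2*0 + 1*-2 = -2
y[3] = 0*0 + -2*-2 = 4
y[4] = 0*-2 = 0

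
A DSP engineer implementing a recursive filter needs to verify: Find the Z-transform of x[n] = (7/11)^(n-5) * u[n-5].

Time-shifting property: if X(z) = Z{x[n]}, then Z{x[n-d]} = z^(-d) * X(z)
X(z) = z/(z - 7/11) for x[n] = (7/11)^n * u[n]
Z{x[n-5]} = z^(-5) * z/(z - 7/11) = z^(-4)/(z - 7/11)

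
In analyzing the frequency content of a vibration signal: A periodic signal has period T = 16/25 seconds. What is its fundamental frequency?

The fundamental frequency is the reciprocal of the period.
f = 1/T = 1/(16/25) = 25/16 Hz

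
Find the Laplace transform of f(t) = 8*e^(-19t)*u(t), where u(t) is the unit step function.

Standard Laplace transform pair:
e^(-at)*u(t) <-> 1/(s+a)
With a = 19: L{8*e^(-19t)*u(t)} = 8/(s+19), ROC: Re(s) > -19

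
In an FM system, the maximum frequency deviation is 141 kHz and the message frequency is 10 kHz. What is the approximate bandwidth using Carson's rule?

Carson's rule: BW = 2*(delta_f + f_m)
= 2*(141 + 10) kHz = 302 kHz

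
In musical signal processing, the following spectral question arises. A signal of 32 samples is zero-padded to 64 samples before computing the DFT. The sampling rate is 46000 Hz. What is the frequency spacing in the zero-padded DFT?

Original DFT: N = 32, resolution = f_s/N = 46000/32 = 2875/2 Hz
Zero-padded DFT: N = 64, resolution = f_s/N = 46000/64 = 2875/4 Hz
Zero-padding interpolates the spectrum (finer frequency grid)
but does NOT improve the true spectral resolution (ability to resolve close frequencies).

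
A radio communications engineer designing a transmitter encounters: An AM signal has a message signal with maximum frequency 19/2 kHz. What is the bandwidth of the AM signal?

In AM (double-sideband), the bandwidth is twice the message frequency.
BW = 2 * f_m = 2 * 19/2 kHz = 19 kHz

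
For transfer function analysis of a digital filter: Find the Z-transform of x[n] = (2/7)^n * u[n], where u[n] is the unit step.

The Z-transform of a^n * u[n] is z/(z-a) for |z| > |a|.
Here a = 2/7, so X(z) = z/(z - (2/7)) = 7z/(7z - 2)
ROC: |z| > 2/7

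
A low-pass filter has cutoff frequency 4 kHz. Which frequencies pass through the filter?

A low-pass filter passes all frequencies below the cutoff frequency 4 kHz and attenuates higher frequencies.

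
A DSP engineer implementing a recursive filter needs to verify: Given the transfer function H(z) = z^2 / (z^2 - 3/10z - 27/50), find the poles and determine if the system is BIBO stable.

Poles are roots of the denominator: z^2 - 3/10z - 27/50 = 0.
Quadratic formula: z = [-(-3/10) +/- sqrt((-3/10)^2 - 4*(-27/50))] / 2
Discriminant = 9/100 + 54/25 = 9/4; sqrt = 3/2.
z = (3/10 +/- 3/2) / 2 => z = 9/10 or z = -3/5.
|p1| = 3/5, |p2| = 9/10.
For BIBO stability, all poles must lie inside the unit circle (|p| < 1).
System is STABLE since both |p| < 1.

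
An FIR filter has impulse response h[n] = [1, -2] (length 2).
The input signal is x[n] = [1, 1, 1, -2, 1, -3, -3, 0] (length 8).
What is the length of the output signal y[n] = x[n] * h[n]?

For linear convolution, the output length is:
len(y) = len(x) + len(h) - 1 = 8 + 2 - 1 = 9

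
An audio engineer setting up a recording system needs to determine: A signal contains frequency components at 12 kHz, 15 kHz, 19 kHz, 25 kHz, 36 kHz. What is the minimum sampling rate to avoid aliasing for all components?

The highest frequency component is f_max = 36 kHz.
Nyquist rate = 2 * f_max = 2 * 36 kHz = 72 kHz.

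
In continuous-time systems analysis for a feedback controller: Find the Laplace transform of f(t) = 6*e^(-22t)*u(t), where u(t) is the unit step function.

Standard Laplace transform pair:
e^(-at)*u(t) <-> 1/(s+a)
With a = 22: L{6*e^(-22t)*u(t)} = 6/(s+22), ROC: Re(s) > -22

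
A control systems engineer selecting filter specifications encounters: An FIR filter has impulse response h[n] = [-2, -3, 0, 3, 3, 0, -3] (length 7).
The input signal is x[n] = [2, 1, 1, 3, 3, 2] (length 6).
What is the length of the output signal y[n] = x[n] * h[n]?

For linear convolution, the output length is:
len(y) = len(x) + len(h) - 1 = 6 + 7 - 1 = 12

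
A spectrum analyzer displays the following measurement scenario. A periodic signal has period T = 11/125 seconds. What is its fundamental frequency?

The fundamental frequency is the reciprocal of the period.
f = 1/T = 1/(11/125) = 125/11 Hz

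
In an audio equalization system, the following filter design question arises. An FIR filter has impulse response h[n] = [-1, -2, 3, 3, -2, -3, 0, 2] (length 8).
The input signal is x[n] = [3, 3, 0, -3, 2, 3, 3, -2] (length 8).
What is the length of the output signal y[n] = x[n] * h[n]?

For linear convolution, the output length is:
len(y) = len(x) + len(h) - 1 = 8 + 8 - 1 = 15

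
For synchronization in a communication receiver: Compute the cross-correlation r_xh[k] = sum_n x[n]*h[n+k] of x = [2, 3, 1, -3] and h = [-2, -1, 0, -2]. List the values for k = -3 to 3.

Both sequences indexed from 0 and zero outside their support.
Lags with overlap: k = -3 to 3.
  r_xh[-3] = x[3]*h[0] = 6
  r_xh[-2] = x[2]*h[0] + x[3]*h[1] = 1
  r_xh[-1] = x[1]*h[0] + x[2]*h[1] + x[3]*h[2] = -7
  r_xh[0] = x[0]*h[0] + x[1]*h[1] + x[2]*h[2] + x[3]*h[3] = -1
  r_xh[1] = x[0]*h[1] + x[1]*h[2] + x[2]*h[3] = -4
  r_xh[2] = x[0]*h[2] + x[1]*h[3] = -6
  r_xh[3] = x[0]*h[3] = -4
r_xh = [6, 1, -7, -1, -4, -6, -4] (for k = -3, ..., 3)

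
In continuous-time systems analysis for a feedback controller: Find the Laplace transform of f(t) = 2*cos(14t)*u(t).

Standard pair: cos(wt)*u(t) <-> s/(s^2+w^2)
With w = 14: L{2*cos(14t)*u(t)} = 2s/(s^2+196)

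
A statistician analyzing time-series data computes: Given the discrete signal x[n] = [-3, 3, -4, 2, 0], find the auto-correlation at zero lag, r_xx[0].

The auto-correlation at zero lag r_xx[0] equals the signal energy.
r_xx[0] = sum of x[n]^2 = (-3)^2 + 3^2 + (-4)^2 + 2^2 + 0^2
= 9 + 9 + 16 + 4 + 0 = 38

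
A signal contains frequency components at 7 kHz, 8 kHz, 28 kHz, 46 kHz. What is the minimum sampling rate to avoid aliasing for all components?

The highest frequency component is f_max = 46 kHz.
Nyquist rate = 2 * f_max = 2 * 46 kHz = 92 kHz.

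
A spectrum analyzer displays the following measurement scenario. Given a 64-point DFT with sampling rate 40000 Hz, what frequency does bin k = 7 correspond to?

The frequency of DFT bin k is: f_k = k * f_s / N
f_7 = 7 * 40000 / 64 = 4375 Hz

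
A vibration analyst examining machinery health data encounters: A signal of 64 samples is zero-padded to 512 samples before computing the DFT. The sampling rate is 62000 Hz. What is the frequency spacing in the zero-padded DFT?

Original DFT: N = 64, resolution = f_s/N = 62000/64 = 3875/4 Hz
Zero-padded DFT: N = 512, resolution = f_s/N = 62000/512 = 3875/32 Hz
Zero-padding interpolates the spectrum (finer frequency grid)
but does NOT improve the true spectral resolution (ability to resolve close frequencies).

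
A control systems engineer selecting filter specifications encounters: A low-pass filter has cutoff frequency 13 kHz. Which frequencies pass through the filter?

A low-pass filter passes all frequencies below the cutoff frequency 13 kHz and attenuates higher frequencies.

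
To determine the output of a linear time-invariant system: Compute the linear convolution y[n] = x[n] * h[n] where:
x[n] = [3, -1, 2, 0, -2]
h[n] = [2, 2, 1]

y[n] = sum_k x[k]*h[n-k]. Output length = len(x) + len(h) - 1 = 5 + 3 - 1 = 7.
y[0] = 3*2 = 6
y[1] = -1*2 + 3*2 = 4
y[2] = 2*2 + -1*2 + 3*1 = 5
y[3] = 0*2 + 2*2 + -1*1 = 3
y[4] = -2*2 + 0*2 + 2*1 = -2
y[5] = -2*2 + 0*1 = -4
y[6] = -2*1 = -2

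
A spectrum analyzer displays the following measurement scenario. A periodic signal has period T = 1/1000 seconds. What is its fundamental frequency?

The fundamental frequency is the reciprocal of the period.
f = 1/T = 1/(1/1000) = 1000 Hz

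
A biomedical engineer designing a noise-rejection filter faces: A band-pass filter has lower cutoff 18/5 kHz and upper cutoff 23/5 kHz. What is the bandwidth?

Bandwidth = f_high - f_low
= 23/5 kHz - 18/5 kHz = 1 kHz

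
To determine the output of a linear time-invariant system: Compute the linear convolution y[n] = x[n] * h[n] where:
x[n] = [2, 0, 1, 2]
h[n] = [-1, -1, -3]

y[n] = sum_k x[k]*h[n-k]. Output length = len(x) + len(h) - 1 = 4 + 3 - 1 = 6.
y[0] = 2*-1 = -2
y[1] = 0*-1 + 2*-1 = -2
y[2] = 1*-1 + 0*-1 + 2*-3 = -7
y[3] = 2*-1 + 1*-1 + 0*-3 = -3
y[4] = 2*-1 + 1*-3 = -5
y[5] = 2*-3 = -6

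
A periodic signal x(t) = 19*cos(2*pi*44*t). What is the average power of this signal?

Average power of A*cos(wt) is A^2/2.
P = 19^2 / 2 = 361/2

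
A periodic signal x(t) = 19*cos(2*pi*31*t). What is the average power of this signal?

Average power of A*cos(wt) is A^2/2.
P = 19^2 / 2 = 361/2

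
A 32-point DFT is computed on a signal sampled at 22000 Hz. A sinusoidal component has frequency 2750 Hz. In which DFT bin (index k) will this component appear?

DFT frequency resolution = f_s/N = 22000/32 = 1375/2 Hz
Bin index k = f_signal / resolution = 2750 / 1375/2 = 4
The signal frequency 2750 Hz falls in DFT bin k = 4.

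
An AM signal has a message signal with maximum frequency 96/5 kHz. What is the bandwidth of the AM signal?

In AM (double-sideband), the bandwidth is twice the message frequency.
BW = 2 * f_m = 2 * 96/5 kHz = 192/5 kHz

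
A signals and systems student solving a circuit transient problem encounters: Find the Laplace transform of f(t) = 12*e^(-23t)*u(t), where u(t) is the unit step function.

Standard Laplace transform pair:
e^(-at)*u(t) <-> 1/(s+a)
With a = 23: L{12*e^(-23t)*u(t)} = 12/(s+23), ROC: Re(s) > -23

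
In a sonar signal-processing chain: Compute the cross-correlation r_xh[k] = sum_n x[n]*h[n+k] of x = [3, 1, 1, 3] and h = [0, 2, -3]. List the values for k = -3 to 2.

Both sequences indexed from 0 and zero outside their support.
Lags with overlap: k = -3 to 2.
  r_xh[-3] = x[3]*h[0] = 0
  r_xh[-2] = x[2]*h[0] + x[3]*h[1] = 6
  r_xh[-1] = x[1]*h[0] + x[2]*h[1] + x[3]*h[2] = -7
  r_xh[0] = x[0]*h[0] + x[1]*h[1] + x[2]*h[2] = -1
  r_xh[1] = x[0]*h[1] + x[1]*h[2] = 3
  r_xh[2] = x[0]*h[2] = -9
r_xh = [0, 6, -7, -1, 3, -9] (for k = -3, ..., 2)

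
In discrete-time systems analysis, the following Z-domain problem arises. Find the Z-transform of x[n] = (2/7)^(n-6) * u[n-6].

Time-shifting property: if X(z) = Z{x[n]}, then Z{x[n-d]} = z^(-d) * X(z)
X(z) = z/(z - 2/7) for x[n] = (2/7)^n * u[n]
Z{x[n-6]} = z^(-6) * z/(z - 2/7) = z^(-5)/(z - 2/7)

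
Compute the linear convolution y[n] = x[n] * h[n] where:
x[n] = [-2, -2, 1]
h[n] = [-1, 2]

y[n] = sum_k x[k]*h[n-k]. Output length = len(x) + len(h) - 1 = 3 + 2 - 1 = 4.
y[0] = -2*-1 = 2
y[1] = -2*-1 + -2*2 = -2
y[2] = 1*-1 + -2*2 = -5
y[3] = 1*2 = 2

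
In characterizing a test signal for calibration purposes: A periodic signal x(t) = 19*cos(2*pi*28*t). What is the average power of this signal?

Average power of A*cos(wt) is A^2/2.
P = 19^2 / 2 = 361/2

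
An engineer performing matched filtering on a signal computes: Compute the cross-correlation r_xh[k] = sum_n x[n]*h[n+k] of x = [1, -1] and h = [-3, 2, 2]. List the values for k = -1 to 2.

Both sequences indexed from 0 and zero outside their support.
Lags with overlap: k = -1 to 2.
  r_xh[-1] = x[1]*h[0] = 3
  r_xh[0] = x[0]*h[0] + x[1]*h[1] = -5
  r_xh[1] = x[0]*h[1] + x[1]*h[2] = 0
  r_xh[2] = x[0]*h[2] = 2
r_xh = [3, -5, 0, 2] (for k = -1, ..., 2)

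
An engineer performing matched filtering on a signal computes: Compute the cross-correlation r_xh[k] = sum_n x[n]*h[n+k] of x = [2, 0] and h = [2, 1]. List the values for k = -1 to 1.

Both sequences indexed from 0 and zero outside their support.
Lags with overlap: k = -1 to 1.
  r_xh[-1] = x[1]*h[0] = 0
  r_xh[0] = x[0]*h[0] + x[1]*h[1] = 4
  r_xh[1] = x[0]*h[1] = 2
r_xh = [0, 4, 2] (for k = -1, ..., 1)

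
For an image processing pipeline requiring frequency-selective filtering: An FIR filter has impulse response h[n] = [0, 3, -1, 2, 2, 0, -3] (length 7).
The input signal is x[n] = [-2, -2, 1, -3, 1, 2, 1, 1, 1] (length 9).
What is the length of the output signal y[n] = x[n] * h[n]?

For linear convolution, the output length is:
len(y) = len(x) + len(h) - 1 = 9 + 7 - 1 = 15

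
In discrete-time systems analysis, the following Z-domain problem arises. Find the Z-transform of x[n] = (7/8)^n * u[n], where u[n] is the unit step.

The Z-transform of a^n * u[n] is z/(z-a) for |z| > |a|.
Here a = 7/8, so X(z) = z/(z - (7/8)) = 8z/(8z - 7)
ROC: |z| > 7/8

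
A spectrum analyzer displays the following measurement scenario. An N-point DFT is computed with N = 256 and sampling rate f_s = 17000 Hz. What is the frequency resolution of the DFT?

DFT frequency resolution = f_s / N
= 17000 / 256 = 2125/32 Hz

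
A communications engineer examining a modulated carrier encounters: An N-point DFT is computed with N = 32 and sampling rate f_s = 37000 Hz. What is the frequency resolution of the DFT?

DFT frequency resolution = f_s / N
= 37000 / 32 = 4625/4 Hz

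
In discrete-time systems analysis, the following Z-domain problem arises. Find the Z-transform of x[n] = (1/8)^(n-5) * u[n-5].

Time-shifting property: if X(z) = Z{x[n]}, then Z{x[n-d]} = z^(-d) * X(z)
X(z) = z/(z - 1/8) for x[n] = (1/8)^n * u[n]
Z{x[n-5]} = z^(-5) * z/(z - 1/8) = z^(-4)/(z - 1/8)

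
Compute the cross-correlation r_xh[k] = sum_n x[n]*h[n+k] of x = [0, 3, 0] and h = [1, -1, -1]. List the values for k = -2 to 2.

Both sequences indexed from 0 and zero outside their support.
Lags with overlap: k = -2 to 2.
  r_xh[-2] = x[2]*h[0] = 0
  r_xh[-1] = x[1]*h[0] + x[2]*h[1] = 3
  r_xh[0] = x[0]*h[0] + x[1]*h[1] + x[2]*h[2] = -3
  r_xh[1] = x[0]*h[1] + x[1]*h[2] = -3
  r_xh[2] = x[0]*h[2] = 0
r_xh = [0, 3, -3, -3, 0] (for k = -2, ..., 2)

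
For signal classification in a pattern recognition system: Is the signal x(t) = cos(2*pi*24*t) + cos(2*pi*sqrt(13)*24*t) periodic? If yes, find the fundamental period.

f1 = 24 Hz, f2 = 24*sqrt(13) Hz
Ratio f2/f1 = sqrt(13), which is irrational.
Since the frequency ratio is irrational, no common period exists.
The signal is not periodic.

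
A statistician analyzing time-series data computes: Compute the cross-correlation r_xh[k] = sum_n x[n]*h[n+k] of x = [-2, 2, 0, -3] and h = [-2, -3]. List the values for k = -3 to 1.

Both sequences indexed from 0 and zero outside their support.
Lags with overlap: k = -3 to 1.
  r_xh[-3] = x[3]*h[0] = 6
  r_xh[-2] = x[2]*h[0] + x[3]*h[1] = 9
  r_xh[-1] = x[1]*h[0] + x[2]*h[1] = -4
  r_xh[0] = x[0]*h[0] + x[1]*h[1] = -2
  r_xh[1] = x[0]*h[1] = 6
r_xh = [6, 9, -4, -2, 6] (for k = -3, ..., 1)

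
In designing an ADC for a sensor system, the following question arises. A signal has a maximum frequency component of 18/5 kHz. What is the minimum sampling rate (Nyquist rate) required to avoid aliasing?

By the Nyquist-Shannon sampling theorem,
the minimum sampling rate (Nyquist rate) must be at least 2 * f_max.
Nyquist rate = 2 * 18/5 kHz = 36/5 kHz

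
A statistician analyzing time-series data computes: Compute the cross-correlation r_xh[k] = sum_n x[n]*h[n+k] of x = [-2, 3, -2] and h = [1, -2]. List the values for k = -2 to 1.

Both sequences indexed from 0 and zero outside their support.
Lags with overlap: k = -2 to 1.
  r_xh[-2] = x[2]*h[0] = -2
  r_xh[-1] = x[1]*h[0] + x[2]*h[1] = 7
  r_xh[0] = x[0]*h[0] + x[1]*h[1] = -8
  r_xh[1] = x[0]*h[1] = 4
r_xh = [-2, 7, -8, 4] (for k = -2, ..., 1)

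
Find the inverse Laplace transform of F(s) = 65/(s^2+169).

Standard pair: w/(s^2+w^2) <-> sin(wt)*u(t)
Recognize w^2 = 169, so w = 13; numerator 65 = 5*13.
f(t) = 5*sin(13t)*u(t)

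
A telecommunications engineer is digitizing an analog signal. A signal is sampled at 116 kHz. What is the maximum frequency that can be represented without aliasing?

The maximum frequency that can be represented without aliasing
is the Nyquist frequency: f_max = f_s / 2 = 116 kHz / 2 = 58 kHz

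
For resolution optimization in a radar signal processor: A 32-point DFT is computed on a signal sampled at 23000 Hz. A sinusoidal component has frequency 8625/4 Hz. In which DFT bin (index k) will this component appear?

DFT frequency resolution = f_s/N = 23000/32 = 2875/4 Hz
Bin index k = f_signal / resolution = 8625/4 / 2875/4 = 3
The signal frequency 8625/4 Hz falls in DFT bin k = 3.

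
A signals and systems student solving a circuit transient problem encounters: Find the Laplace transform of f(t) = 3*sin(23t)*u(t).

Standard pair: sin(wt)*u(t) <-> w/(s^2+w^2)
With w = 23: L{3*sin(23t)*u(t)} = 69/(s^2+529)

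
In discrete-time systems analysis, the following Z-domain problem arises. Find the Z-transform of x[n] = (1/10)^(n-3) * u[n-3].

Time-shifting property: if X(z) = Z{x[n]}, then Z{x[n-d]} = z^(-d) * X(z)
X(z) = z/(z - 1/10) for x[n] = (1/10)^n * u[n]
Z{x[n-3]} = z^(-3) * z/(z - 1/10) = z^(-2)/(z - 1/10)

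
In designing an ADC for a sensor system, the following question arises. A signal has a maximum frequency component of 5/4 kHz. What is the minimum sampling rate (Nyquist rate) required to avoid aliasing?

By the Nyquist-Shannon sampling theorem,
the minimum sampling rate (Nyquist rate) must be at least 2 * f_max.
Nyquist rate = 2 * 5/4 kHz = 5/2 kHz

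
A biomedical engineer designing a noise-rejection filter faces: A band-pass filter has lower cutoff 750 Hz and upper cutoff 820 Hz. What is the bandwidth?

Bandwidth = f_high - f_low
= 820 Hz - 750 Hz = 70 Hz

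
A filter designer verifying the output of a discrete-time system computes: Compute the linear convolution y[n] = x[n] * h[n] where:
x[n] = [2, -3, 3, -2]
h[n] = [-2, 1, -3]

y[n] = sum_k x[k]*h[n-k]. Output length = len(x) + len(h) - 1 = 4 + 3 - 1 = 6.
y[0] = 2*-2 = -4
y[1] = -3*-2 + 2*1 = 8
y[2] = 3*-2 + -3*1 + 2*-3 = -15
y[3] = -2*-2 + 3*1 + -3*-3 = 16
y[4] = -2*1 + 3*-3 = -11
y[5] = -2*-3 = 6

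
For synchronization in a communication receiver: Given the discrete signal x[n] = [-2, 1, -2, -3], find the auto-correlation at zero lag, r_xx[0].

The auto-correlation at zero lag r_xx[0] equals the signal energy.
r_xx[0] = sum of x[n]^2 = (-2)^2 + 1^2 + (-2)^2 + (-3)^2
= 4 + 1 + 4 + 9 = 18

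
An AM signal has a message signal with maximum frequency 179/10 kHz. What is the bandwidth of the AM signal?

In AM (double-sideband), the bandwidth is twice the message frequency.
BW = 2 * f_m = 2 * 179/10 kHz = 179/5 kHz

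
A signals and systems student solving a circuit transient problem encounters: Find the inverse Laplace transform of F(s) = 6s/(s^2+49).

Standard pair: s/(s^2+w^2) <-> cos(wt)*u(t)
With k=6, w=7: f(t) = 6*cos(7t)*u(t)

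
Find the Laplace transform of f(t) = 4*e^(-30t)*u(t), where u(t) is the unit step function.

Standard Laplace transform pair:
e^(-at)*u(t) <-> 1/(s+a)
With a = 30: L{4*e^(-30t)*u(t)} = 4/(s+30), ROC: Re(s) > -30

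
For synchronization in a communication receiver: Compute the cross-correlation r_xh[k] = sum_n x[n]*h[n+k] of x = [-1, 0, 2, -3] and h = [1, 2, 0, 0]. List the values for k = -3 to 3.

Both sequences indexed from 0 and zero outside their support.
Lags with overlap: k = -3 to 3.
  r_xh[-3] = x[3]*h[0] = -3
  r_xh[-2] = x[2]*h[0] + x[3]*h[1] = -4
  r_xh[-1] = x[1]*h[0] + x[2]*h[1] + x[3]*h[2] = 4
  r_xh[0] = x[0]*h[0] + x[1]*h[1] + x[2]*h[2] + x[3]*h[3] = -1
  r_xh[1] = x[0]*h[1] + x[1]*h[2] + x[2]*h[3] = -2
  r_xh[2] = x[0]*h[2] + x[1]*h[3] = 0
  r_xh[3] = x[0]*h[3] = 0
r_xh = [-3, -4, 4, -1, -2, 0, 0] (for k = -3, ..., 3)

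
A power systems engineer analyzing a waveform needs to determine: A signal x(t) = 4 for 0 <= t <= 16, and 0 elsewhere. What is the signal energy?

Energy = integral of |x(t)|^2 dt over the signal duration
= 4^2 * 16 = 16 * 16 = 256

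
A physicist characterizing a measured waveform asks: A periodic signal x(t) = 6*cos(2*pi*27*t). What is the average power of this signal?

Average power of A*cos(wt) is A^2/2.
P = 6^2 / 2 = 36/2 = 18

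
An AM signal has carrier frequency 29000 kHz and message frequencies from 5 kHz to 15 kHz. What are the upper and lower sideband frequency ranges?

Upper sideband (USB) = fc + [fm_low, fm_high] = 29000 + [5, 15] = [29005, 29015] kHz
Lower sideband (LSB) = fc - [fm_high, fm_low] = 29000 - [15, 5] = [28985, 28995] kHz
Total occupied spectrum: 28985 kHz to 29015 kHz (plus carrier at 29000 kHz)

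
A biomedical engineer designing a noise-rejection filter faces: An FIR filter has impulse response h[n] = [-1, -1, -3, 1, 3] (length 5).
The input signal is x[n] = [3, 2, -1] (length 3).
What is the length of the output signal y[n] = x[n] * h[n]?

For linear convolution, the output length is:
len(y) = len(x) + len(h) - 1 = 3 + 5 - 1 = 7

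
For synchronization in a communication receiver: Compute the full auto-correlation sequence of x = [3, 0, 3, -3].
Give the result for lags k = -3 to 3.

r_xx[k] = sum_m x[m]*x[m+k], indexed from 0, for k = -3 to 3:
  r_xx[-3] = x[3]*x[0] = -9
  r_xx[-2] = x[2]*x[0] + x[3]*x[1] = 9
  r_xx[-1] = x[1]*x[0] + x[2]*x[1] + x[3]*x[2] = -9
  r_xx[0] = x[0]*x[0] + x[1]*x[1] + x[2]*x[2] + x[3]*x[3] = 27
  r_xx[1] = x[0]*x[1] + x[1]*x[2] + x[2]*x[3] = -9
  r_xx[2] = x[0]*x[2] + x[1]*x[3] = 9
  r_xx[3] = x[0]*x[3] = -9
r_xx = [-9, 9, -9, 27, -9, 9, -9]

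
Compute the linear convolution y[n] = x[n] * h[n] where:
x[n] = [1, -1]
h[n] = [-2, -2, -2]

y[n] = sum_k x[k]*h[n-k]. Output length = len(x) + len(h) - 1 = 2 + 3 - 1 = 4.
y[0] = 1*-2 = -2
y[1] = -1*-2 + 1*-2 = 0
y[2] = -1*-2 + 1*-2 = 0
y[3] = -1*-2 = 2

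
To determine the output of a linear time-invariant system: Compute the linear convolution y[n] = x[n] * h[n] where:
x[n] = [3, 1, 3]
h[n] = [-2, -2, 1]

y[n] = sum_k x[k]*h[n-k]. Output length = len(x) + len(h) - 1 = 3 + 3 - 1 = 5.
y[0] = 3*-2 = -6
y[1] = 1*-2 + 3*-2 = -8
y[2] = 3*-2 + 1*-2 + 3*1 = -5
y[3] = 3*-2 + 1*1 = -5
y[4] = 3*1 = 3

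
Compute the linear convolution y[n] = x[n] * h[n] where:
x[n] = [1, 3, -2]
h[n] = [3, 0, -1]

y[n] = sum_k x[k]*h[n-k]. Output length = len(x) + len(h) - 1 = 3 + 3 - 1 = 5.
y[0] = 1*3 = 3
y[1] = 3*3 + 1*0 = 9
y[2] = -2*3 + 3*0 + 1*-1 = -7
y[3] = -2*0 + 3*-1 = -3
y[4] = -2*-1 = 2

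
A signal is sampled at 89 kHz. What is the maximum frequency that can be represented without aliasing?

The maximum frequency that can be represented without aliasing
is the Nyquist frequency: f_max = f_s / 2 = 89 kHz / 2 = 89/2 kHz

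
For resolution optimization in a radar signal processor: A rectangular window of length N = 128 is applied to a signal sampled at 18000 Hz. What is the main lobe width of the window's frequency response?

For a rectangular window of length N,
the main lobe width in frequency is 2*f_s/N.
= 2*18000/128 = 1125/4 Hz
This determines the minimum frequency separation for resolving two sinusoids.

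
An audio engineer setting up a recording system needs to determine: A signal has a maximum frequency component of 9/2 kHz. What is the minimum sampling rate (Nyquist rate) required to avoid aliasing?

By the Nyquist-Shannon sampling theorem,
the minimum sampling rate (Nyquist rate) must be at least 2 * f_max.
Nyquist rate = 2 * 9/2 kHz = 9 kHz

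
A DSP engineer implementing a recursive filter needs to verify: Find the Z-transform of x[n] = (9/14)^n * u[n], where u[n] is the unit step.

The Z-transform of a^n * u[n] is z/(z-a) for |z| > |a|.
Here a = 9/14, so X(z) = z/(z - (9/14)) = 14z/(14z - 9)
ROC: |z| > 9/14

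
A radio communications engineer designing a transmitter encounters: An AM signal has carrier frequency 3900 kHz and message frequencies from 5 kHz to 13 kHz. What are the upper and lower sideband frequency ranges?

Upper sideband (USB) = fc + [fm_low, fm_high] = 3900 + [5, 13] = [3905, 3913] kHz
Lower sideband (LSB) = fc - [fm_high, fm_low] = 3900 - [13, 5] = [3887, 3895] kHz
Total occupied spectrum: 3887 kHz to 3913 kHz (plus carrier at 3900 kHz)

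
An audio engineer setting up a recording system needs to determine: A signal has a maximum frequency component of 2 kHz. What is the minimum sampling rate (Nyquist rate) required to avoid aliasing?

By the Nyquist-Shannon sampling theorem,
the minimum sampling rate (Nyquist rate) must be at least 2 * f_max.
Nyquist rate = 2 * 2 kHz = 4 kHz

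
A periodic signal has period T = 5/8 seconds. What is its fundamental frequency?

The fundamental frequency is the reciprocal of the period.
f = 1/T = 1/(5/8) = 8/5 Hz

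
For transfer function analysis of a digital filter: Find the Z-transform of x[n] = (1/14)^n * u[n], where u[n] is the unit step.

The Z-transform of a^n * u[n] is z/(z-a) for |z| > |a|.
Here a = 1/14, so X(z) = z/(z - (1/14)) = 14z/(14z - 1)
ROC: |z| > 1/14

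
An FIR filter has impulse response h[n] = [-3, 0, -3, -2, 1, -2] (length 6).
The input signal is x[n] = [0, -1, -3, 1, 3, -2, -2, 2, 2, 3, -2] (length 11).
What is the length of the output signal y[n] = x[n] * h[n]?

For linear convolution, the output length is:
len(y) = len(x) + len(h) - 1 = 11 + 6 - 1 = 16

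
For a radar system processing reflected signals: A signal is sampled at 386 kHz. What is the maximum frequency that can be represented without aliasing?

The maximum frequency that can be represented without aliasing
is the Nyquist frequency: f_max = f_s / 2 = 386 kHz / 2 = 193 kHz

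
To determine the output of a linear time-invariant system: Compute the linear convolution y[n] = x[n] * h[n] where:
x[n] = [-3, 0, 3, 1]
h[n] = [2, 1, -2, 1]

y[n] = sum_k x[k]*h[n-k]. Output length = len(x) + len(h) - 1 = 4 + 4 - 1 = 7.
y[0] = -3*2 = -6
y[1] = 0*2 + -3*1 = -3
y[2] = 3*2 + 0*1 + -3*-2 = 12
y[3] = 1*2 + 3*1 + 0*-2 + -3*1 = 2
y[4] = 1*1 + 3*-2 + 0*1 = -5
y[5] = 1*-2 + 3*1 = 1
y[6] = 1*1 = 1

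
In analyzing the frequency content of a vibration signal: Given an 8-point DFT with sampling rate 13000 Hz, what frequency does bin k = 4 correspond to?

The frequency of DFT bin k is: f_k = k * f_s / N
f_4 = 4 * 13000 / 8 = 6500 Hz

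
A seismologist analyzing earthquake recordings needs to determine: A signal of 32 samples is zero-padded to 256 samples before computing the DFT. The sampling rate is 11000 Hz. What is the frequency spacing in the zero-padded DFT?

Original DFT: N = 32, resolution = f_s/N = 11000/32 = 1375/4 Hz
Zero-padded DFT: N = 256, resolution = f_s/N = 11000/256 = 1375/32 Hz
Zero-padding interpolates the spectrum (finer frequency grid)
but does NOT improve the true spectral resolution (ability to resolve close frequencies).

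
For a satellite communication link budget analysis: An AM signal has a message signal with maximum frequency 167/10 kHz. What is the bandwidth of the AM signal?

In AM (double-sideband), the bandwidth is twice the message frequency.
BW = 2 * f_m = 2 * 167/10 kHz = 167/5 kHz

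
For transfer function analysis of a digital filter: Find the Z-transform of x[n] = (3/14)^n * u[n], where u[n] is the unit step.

The Z-transform of a^n * u[n] is z/(z-a) for |z| > |a|.
Here a = 3/14, so X(z) = z/(z - (3/14)) = 14z/(14z - 3)
ROC: |z| > 3/14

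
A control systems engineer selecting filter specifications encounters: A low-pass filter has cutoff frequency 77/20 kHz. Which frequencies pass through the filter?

A low-pass filter passes all frequencies below the cutoff frequency 77/20 kHz and attenuates higher frequencies.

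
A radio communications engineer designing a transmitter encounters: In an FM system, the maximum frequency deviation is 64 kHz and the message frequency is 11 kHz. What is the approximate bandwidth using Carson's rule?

Carson's rule: BW = 2*(delta_f + f_m)
= 2*(64 + 11) kHz = 150 kHz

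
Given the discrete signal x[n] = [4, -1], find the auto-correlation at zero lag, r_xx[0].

The auto-correlation at zero lag r_xx[0] equals the signal energy.
r_xx[0] = sum of x[n]^2 = 4^2 + (-1)^2
= 16 + 1 = 17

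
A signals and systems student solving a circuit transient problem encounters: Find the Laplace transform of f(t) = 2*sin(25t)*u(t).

Standard pair: sin(wt)*u(t) <-> w/(s^2+w^2)
With w = 25: L{2*sin(25t)*u(t)} = 50/(s^2+625)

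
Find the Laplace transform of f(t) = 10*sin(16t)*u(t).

Standard pair: sin(wt)*u(t) <-> w/(s^2+w^2)
With w = 16: L{10*sin(16t)*u(t)} = 160/(s^2+256)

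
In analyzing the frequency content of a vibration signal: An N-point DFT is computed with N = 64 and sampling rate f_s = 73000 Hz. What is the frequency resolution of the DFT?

DFT frequency resolution = f_s / N
= 73000 / 64 = 9125/8 Hz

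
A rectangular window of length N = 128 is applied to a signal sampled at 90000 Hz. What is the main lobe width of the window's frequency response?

For a rectangular window of length N,
the main lobe width in frequency is 2*f_s/N.
= 2*90000/128 = 5625/4 Hz
This determines the minimum frequency separation for resolving two sinusoids.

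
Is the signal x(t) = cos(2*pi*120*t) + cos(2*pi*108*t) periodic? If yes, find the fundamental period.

f1 = 120 Hz, f2 = 108 Hz
Period T1 = 1/120, T2 = 1/108
Ratio T1/T2 = 108/120, which is rational.
The signal is periodic with fundamental period T = 1/GCD(120,108) = 1/12 s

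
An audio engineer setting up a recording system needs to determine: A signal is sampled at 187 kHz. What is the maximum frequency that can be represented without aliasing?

The maximum frequency that can be represented without aliasing
is the Nyquist frequency: f_max = f_s / 2 = 187 kHz / 2 = 187/2 kHz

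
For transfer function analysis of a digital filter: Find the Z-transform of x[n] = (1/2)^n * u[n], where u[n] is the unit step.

The Z-transform of a^n * u[n] is z/(z-a) for |z| > |a|.
Here a = 1/2, so X(z) = z/(z - (1/2)) = 2z/(2z - 1)
ROC: |z| > 1/2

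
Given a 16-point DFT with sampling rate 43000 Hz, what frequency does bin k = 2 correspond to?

The frequency of DFT bin k is: f_k = k * f_s / N
f_2 = 2 * 43000 / 16 = 5375 Hz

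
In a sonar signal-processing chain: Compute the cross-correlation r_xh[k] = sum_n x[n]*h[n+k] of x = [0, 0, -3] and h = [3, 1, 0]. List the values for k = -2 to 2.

Both sequences indexed from 0 and zero outside their support.
Lags with overlap: k = -2 to 2.
  r_xh[-2] = x[2]*h[0] = -9
  r_xh[-1] = x[1]*h[0] + x[2]*h[1] = -3
  r_xh[0] = x[0]*h[0] + x[1]*h[1] + x[2]*h[2] = 0
  r_xh[1] = x[0]*h[1] + x[1]*h[2] = 0
  r_xh[2] = x[0]*h[2] = 0
r_xh = [-9, -3, 0, 0, 0] (for k = -2, ..., 2)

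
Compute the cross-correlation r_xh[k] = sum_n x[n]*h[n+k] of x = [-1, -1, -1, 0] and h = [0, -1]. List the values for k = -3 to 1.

Both sequences indexed from 0 and zero outside their support.
Lags with overlap: k = -3 to 1.
  r_xh[-3] = x[3]*h[0] = 0
  r_xh[-2] = x[2]*h[0] + x[3]*h[1] = 0
  r_xh[-1] = x[1]*h[0] + x[2]*h[1] = 1
  r_xh[0] = x[0]*h[0] + x[1]*h[1] = 1
  r_xh[1] = x[0]*h[1] = 1
r_xh = [0, 0, 1, 1, 1] (for k = -3, ..., 1)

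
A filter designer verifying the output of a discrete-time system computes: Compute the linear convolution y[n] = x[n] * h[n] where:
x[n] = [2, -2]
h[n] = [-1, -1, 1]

y[n] = sum_k x[k]*h[n-k]. Output length = len(x) + len(h) - 1 = 2 + 3 - 1 = 4.
y[0] = 2*-1 = -2
y[1] = -2*-1 + 2*-1 = 0
y[2] = -2*-1 + 2*1 = 4
y[3] = -2*1 = -2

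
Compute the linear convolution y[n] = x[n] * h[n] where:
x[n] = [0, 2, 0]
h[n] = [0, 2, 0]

y[n] = sum_k x[k]*h[n-k]. Output length = len(x) + len(h) - 1 = 3 + 3 - 1 = 5.
y[0] = 0*0 = 0
y[1] = 2*0 + 0*2 = 0
y[2] = 0*0 + 2*2 + 0*0 = 4
y[3] = 0*2 + 2*0 = 0
y[4] = 0*0 = 0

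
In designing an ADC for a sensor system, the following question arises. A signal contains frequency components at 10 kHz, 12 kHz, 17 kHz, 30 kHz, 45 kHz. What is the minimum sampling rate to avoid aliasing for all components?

The highest frequency component is f_max = 45 kHz.
Nyquist rate = 2 * f_max = 2 * 45 kHz = 90 kHz.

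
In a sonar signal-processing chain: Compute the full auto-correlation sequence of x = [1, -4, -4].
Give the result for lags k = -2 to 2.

r_xx[k] = sum_m x[m]*x[m+k], indexed from 0, for k = -2 to 2:
  r_xx[-2] = x[2]*x[0] = -4
  r_xx[-1] = x[1]*x[0] + x[2]*x[1] = 12
  r_xx[0] = x[0]*x[0] + x[1]*x[1] + x[2]*x[2] = 33
  r_xx[1] = x[0]*x[1] + x[1]*x[2] = 12
  r_xx[2] = x[0]*x[2] = -4
r_xx = [-4, 12, 33, 12, -4]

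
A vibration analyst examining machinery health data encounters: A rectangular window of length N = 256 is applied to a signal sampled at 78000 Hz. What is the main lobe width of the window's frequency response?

For a rectangular window of length N,
the main lobe width in frequency is 2*f_s/N.
= 2*78000/256 = 4875/8 Hz
This determines the minimum frequency separation for resolving two sinusoids.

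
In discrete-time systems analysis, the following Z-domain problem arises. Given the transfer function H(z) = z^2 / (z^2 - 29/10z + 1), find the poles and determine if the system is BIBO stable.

Poles are roots of the denominator: z^2 - 29/10z + 1 = 0.
Quadratic formula: z = [-(-29/10) +/- sqrt((-29/10)^2 - 4*(1))] / 2
Discriminant = 841/100 - 4 = 441/100; sqrt = 21/10.
z = (29/10 +/- 21/10) / 2 => z = 5/2 or z = 2/5.
|p1| = 5/2, |p2| = 2/5.
For BIBO stability, all poles must lie inside the unit circle (|p| < 1).
System is UNSTABLE since at least one |p| >= 1.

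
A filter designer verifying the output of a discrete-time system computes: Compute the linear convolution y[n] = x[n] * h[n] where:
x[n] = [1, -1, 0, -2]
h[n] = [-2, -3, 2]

y[n] = sum_k x[k]*h[n-k]. Output length = len(x) + len(h) - 1 = 4 + 3 - 1 = 6.
y[0] = 1*-2 = -2
y[1] = -1*-2 + 1*-3 = -1
y[2] = 0*-2 + -1*-3 + 1*2 = 5
y[3] = -2*-2 + 0*-3 + -1*2 = 2
y[4] = -2*-3 + 0*2 = 6
y[5] = -2*2 = -4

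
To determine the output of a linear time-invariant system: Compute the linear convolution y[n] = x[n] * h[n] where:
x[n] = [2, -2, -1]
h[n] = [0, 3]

y[n] = sum_k x[k]*h[n-k]. Output length = len(x) + len(h) - 1 = 3 + 2 - 1 = 4.
y[0] = 2*0 = 0
y[1] = -2*0 + 2*3 = 6
y[2] = -1*0 + -2*3 = -6
y[3] = -1*3 = -3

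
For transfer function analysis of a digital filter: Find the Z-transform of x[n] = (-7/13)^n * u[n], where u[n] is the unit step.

The Z-transform of a^n * u[n] is z/(z-a) for |z| > |a|.
Here a = -7/13, so X(z) = z/(z - (-7/13)) = 13z/(13z + 7)
ROC: |z| > 7/13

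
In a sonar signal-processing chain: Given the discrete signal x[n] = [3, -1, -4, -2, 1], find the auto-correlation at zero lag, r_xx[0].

The auto-correlation at zero lag r_xx[0] equals the signal energy.
r_xx[0] = sum of x[n]^2 = 3^2 + (-1)^2 + (-4)^2 + (-2)^2 + 1^2
= 9 + 1 + 16 + 4 + 1 = 31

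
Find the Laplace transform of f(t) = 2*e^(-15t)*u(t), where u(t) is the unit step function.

Standard Laplace transform pair:
e^(-at)*u(t) <-> 1/(s+a)
With a = 15: L{2*e^(-15t)*u(t)} = 2/(s+15), ROC: Re(s) > -15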